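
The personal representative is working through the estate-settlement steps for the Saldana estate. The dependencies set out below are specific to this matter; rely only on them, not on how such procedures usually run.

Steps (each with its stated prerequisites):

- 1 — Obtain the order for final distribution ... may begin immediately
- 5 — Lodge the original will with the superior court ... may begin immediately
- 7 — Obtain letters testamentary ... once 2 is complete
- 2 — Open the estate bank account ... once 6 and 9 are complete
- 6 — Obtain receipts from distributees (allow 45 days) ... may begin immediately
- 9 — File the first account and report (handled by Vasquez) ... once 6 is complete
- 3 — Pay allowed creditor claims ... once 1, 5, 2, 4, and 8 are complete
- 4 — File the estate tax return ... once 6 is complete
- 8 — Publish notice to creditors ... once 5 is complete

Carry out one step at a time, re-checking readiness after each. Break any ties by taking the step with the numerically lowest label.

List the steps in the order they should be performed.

1, 5 and 6 have no prerequisites; 1 has the earlier label, so 1 is first.
Now 5 and 6 have their prerequisites met. 5 has the earlier label, so 5 next.
6 and 8 are both available; 6 has the earlier label → 6.
4 and 9 now also ready, so the ready set is {4, 8, 9}; 4 has the earlier label → 4.
Ready: 8 and 9. 8 has the earlier label → 8.
9 needed 6, now all done → 9.
2 needed 6 and 9, now all done → 2.
Ready: 3 and 7. 3 has the earlier label → 3.
7 needed 2, now all done → 7.

1, 5, 6, 4, 8, 9, 2, 3, 7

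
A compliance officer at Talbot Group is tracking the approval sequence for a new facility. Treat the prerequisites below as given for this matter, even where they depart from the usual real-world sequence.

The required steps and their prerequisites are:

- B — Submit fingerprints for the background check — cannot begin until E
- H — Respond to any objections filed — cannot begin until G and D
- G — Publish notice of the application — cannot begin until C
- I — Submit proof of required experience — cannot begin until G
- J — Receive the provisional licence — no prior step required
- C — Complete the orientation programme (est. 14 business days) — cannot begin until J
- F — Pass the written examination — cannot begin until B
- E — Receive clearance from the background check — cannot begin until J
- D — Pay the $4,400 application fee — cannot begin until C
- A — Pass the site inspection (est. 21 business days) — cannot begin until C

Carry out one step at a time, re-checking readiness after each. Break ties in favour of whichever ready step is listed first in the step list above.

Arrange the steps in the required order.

J, C, G, I, E, B, F, D, H, A

J has no prerequisites → J first.
Now C and E have their prerequisites met. C is listed earlier, so C next.
G, E, D and A are all available; G is listed earlier → G.
I now also ready, so the ready set is {I, E, D, A}; I is listed earlier → I.
Now E, D and A have their prerequisites met. E is listed earlier, so E next.
B, D and A are all available; B is listed earlier → B.
F now also ready, so the ready set is {F, D, A}; F is listed earlier → F.
D and A are both available; D is listed earlier → D.
H now also ready, so the ready set is {H, A}; H is listed earlier → H.
A is the only step now ready → A.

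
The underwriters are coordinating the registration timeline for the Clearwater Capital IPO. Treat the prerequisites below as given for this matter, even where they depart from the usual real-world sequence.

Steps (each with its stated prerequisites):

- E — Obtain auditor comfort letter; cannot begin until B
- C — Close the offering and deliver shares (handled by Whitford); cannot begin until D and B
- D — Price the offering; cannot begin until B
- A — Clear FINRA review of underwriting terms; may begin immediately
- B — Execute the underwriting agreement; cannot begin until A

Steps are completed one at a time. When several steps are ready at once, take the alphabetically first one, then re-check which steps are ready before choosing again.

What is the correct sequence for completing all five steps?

A has no prerequisites → A first.
B is the only step now ready → B.
Now D and E have their prerequisites met. D has the earlier label, so D next.
C now also ready, so the ready set is {C, E}; C has the earlier label → C.
E needed B, now all done → E.

A B D C E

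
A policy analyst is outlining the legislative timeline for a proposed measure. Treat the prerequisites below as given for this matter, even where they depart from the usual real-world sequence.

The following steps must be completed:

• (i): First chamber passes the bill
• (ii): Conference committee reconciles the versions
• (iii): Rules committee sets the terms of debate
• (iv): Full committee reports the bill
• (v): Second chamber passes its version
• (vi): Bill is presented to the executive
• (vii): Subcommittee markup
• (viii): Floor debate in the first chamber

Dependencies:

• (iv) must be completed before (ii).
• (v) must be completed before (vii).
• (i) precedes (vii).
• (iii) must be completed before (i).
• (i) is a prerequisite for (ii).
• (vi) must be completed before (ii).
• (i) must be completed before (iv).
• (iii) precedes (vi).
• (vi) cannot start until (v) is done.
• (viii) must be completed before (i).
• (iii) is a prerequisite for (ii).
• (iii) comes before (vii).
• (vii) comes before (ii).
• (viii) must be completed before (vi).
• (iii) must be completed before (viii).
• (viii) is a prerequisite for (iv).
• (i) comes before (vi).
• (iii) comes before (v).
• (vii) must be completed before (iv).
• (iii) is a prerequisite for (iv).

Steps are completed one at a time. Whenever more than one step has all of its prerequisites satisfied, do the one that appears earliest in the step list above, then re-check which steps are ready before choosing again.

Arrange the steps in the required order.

(iii) has no prerequisites → (iii) first.
(v) and (viii) are both available; (v) is listed earlier → (v).
(viii) needed (iii), now all done → (viii).
(i) needed (iii) and (viii), now all done → (i).
Now (vi) and (vii) have their prerequisites met. (vi) is listed earlier, so (vi) next.
That leaves (vii) as the only ready step → (vii).
(iv) needed (i), (iii), (vii) and (viii), now all done → (iv).
Next only (ii) has its prerequisites met → (ii).

(iii), (v), (viii), (i), (vi), (vii), (iv), (ii)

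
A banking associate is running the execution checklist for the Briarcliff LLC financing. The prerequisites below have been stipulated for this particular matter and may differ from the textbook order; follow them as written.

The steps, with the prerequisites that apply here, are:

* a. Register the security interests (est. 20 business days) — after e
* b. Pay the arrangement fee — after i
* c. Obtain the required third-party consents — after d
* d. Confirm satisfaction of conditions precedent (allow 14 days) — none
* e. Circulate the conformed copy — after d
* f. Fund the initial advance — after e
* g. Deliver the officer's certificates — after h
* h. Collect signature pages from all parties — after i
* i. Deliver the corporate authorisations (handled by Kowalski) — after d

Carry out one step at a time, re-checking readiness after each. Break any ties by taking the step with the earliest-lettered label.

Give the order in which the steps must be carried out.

d is the only step with nothing outstanding, so it goes first.
Now c, e and i have their prerequisites met. c has the earlier label, so c next.
e and i are both available; e has the earlier label → e.
Now a, f and i have their prerequisites met. a has the earlier label, so a next.
Now f and i have their prerequisites met. f has the earlier label, so f next.
i needed d, now all done → i.
Ready: b and h. b has the earlier label → b.
h is the only step now ready → h.
That leaves g as the only ready step → g.

d, c, e, a, f, i, b, h, g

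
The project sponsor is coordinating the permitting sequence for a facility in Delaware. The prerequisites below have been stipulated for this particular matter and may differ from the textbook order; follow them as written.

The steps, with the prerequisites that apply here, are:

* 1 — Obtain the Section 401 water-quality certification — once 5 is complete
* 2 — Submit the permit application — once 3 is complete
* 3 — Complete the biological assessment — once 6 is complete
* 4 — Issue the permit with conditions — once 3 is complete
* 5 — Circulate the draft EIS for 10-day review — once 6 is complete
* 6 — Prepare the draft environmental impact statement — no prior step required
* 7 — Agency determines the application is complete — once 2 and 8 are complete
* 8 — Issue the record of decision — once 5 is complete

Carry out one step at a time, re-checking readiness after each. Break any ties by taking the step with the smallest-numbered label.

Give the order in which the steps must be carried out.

6 → 3 → 2 → 4 → 5 → 1 → 8 → 7

Only 6 has no prerequisites, so it is first.
3 and 5 are both available; 3 has the earlier label → 3.
2 and 4 now also ready, so the ready set is {2, 4, 5}; 2 has the earlier label → 2.
4 and 5 are both available; 4 has the earlier label → 4.
That leaves 5 as the only ready step → 5.
Now 1 and 8 have their prerequisites met. 1 has the earlier label, so 1 next.
Next only 8 has its prerequisites met → 8.
Next only 7 has its prerequisites met → 7.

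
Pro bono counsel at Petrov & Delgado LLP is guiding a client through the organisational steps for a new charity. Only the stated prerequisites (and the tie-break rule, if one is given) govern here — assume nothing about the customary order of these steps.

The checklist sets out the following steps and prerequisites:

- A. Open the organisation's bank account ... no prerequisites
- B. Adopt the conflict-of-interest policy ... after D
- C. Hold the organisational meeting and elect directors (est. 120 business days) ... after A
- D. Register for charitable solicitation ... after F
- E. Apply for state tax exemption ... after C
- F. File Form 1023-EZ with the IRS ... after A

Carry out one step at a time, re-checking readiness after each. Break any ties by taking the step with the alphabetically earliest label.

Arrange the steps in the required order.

A is the only step with nothing outstanding, so it goes first.
C and F are both available; C has the earlier label → C.
Now E and F have their prerequisites met. E has the earlier label, so E next.
F needed A, now all done → F.
Next only D has its prerequisites met → D.
That leaves B as the only ready step → B.

A C E F D B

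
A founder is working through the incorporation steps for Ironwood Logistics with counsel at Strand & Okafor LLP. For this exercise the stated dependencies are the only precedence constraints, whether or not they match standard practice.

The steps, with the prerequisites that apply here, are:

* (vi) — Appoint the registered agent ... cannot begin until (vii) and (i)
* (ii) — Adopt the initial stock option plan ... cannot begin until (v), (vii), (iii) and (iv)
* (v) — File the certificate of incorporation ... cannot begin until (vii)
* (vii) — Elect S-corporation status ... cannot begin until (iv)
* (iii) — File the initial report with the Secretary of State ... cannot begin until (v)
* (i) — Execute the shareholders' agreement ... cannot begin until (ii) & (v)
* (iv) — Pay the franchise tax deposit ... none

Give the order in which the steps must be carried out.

(iv), (vii), (v), (iii), (ii), (i), (vi)

Only (iv) has no prerequisites, so it is first.
(vii) is the only step now ready → (vii).
(v) needed (vii), now all done → (v).
(iii) needed (v), now all done → (iii).
That leaves (ii) as the only ready step → (ii).
That leaves (i) as the only ready step → (i).
(vi) is the only step now ready → (vi).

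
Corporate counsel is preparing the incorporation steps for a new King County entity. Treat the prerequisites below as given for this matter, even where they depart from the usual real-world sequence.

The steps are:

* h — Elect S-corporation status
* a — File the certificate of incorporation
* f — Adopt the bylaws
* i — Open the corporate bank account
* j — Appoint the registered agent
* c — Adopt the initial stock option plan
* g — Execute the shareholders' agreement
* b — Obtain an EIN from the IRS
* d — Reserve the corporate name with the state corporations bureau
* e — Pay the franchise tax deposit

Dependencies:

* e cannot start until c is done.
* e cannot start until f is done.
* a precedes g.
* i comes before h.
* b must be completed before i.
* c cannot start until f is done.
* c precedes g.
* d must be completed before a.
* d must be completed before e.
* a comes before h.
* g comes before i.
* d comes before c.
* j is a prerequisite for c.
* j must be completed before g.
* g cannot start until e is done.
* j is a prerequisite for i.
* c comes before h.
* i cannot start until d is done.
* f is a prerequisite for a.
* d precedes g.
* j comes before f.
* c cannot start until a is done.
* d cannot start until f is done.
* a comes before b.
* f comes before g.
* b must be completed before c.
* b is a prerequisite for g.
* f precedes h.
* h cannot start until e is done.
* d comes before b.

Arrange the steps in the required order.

Only j has no prerequisites, so it is first.
That leaves f as the only ready step → f.
Next only d has its prerequisites met → d.
a needed f and d, now all done → a.
b needed a and d, now all done → b.
Next only c has its prerequisites met → c.
Next only e has its prerequisites met → e.
g needed a, f, j, c, b, d and e, now all done → g.
That leaves i as the only ready step → i.
That leaves h as the only ready step → h.

j, f, d, a, b, c, e, g, i, h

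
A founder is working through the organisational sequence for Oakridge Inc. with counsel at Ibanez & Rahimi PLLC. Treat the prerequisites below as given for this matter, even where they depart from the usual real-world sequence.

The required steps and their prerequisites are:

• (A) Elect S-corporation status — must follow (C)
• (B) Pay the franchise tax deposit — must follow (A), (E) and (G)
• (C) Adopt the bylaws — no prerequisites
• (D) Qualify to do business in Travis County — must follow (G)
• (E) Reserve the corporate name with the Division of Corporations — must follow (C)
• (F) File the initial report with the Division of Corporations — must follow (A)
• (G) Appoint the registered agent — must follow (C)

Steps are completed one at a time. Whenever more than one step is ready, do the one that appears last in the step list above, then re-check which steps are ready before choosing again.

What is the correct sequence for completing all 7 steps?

(C), (G), (E), (D), (A), (F), (B)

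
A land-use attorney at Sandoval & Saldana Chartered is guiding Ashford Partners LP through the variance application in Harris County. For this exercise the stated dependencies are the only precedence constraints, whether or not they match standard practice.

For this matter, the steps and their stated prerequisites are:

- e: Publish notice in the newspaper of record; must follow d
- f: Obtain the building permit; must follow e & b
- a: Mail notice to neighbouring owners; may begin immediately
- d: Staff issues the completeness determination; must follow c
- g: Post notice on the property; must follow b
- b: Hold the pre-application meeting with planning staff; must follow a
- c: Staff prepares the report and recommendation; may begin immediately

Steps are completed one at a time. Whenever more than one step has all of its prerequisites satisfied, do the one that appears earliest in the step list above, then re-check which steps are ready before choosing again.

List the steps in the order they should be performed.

Nothing is required for a and c. a is listed earlier → a first.
b now also ready, so the ready set is {b, c}; b is listed earlier → b.
g now also ready, so the ready set is {g, c}; g is listed earlier → g.
Next only c has its prerequisites met → c.
Next only d has its prerequisites met → d.
Next only e has its prerequisites met → e.
That leaves f as the only ready step → f.

a, b, g, c, d, e, f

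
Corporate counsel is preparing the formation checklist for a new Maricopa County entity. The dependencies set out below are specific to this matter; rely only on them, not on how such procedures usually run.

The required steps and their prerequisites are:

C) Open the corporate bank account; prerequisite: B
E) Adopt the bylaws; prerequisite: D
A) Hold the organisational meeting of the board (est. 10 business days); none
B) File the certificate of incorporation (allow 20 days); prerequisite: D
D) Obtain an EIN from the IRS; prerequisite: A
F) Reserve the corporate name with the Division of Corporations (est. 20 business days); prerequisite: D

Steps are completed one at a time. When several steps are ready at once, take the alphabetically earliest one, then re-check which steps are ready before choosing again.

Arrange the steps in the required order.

Only A has no prerequisites, so it is first.
Next only D has its prerequisites met → D.
B, E and F are all available; B has the earlier label → B.
C now also ready, so the ready set is {C, E, F}; C has the earlier label → C.
E and F are both available; E has the earlier label → E.
F needed D, now all done → F.

A D B C E F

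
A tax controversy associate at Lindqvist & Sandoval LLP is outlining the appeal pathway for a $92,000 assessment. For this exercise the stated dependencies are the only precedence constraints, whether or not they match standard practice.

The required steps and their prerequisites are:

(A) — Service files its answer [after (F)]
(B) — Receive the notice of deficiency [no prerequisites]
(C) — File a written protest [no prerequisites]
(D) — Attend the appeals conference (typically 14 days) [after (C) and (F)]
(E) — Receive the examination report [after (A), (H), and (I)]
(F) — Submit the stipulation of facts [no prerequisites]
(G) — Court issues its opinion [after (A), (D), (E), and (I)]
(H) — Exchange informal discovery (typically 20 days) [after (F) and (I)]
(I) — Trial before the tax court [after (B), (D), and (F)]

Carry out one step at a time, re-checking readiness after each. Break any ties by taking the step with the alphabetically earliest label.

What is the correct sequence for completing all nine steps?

(B), (C), (F), (A), (D), (I), (H), (E), (G)

(B), (C) and (F) have no prerequisites; (B) has the earlier label, so (B) is first.
(C) and (F) are both available; (C) has the earlier label → (C).
That leaves (F) as the only ready step → (F).
Ready: (A) and (D). (A) has the earlier label → (A).
That leaves (D) as the only ready step → (D).
(I) needed (B), (D) and (F), now all done → (I).
(H) needed (F) and (I), now all done → (H).
That leaves (E) as the only ready step → (E).
Next only (G) has its prerequisites met → (G).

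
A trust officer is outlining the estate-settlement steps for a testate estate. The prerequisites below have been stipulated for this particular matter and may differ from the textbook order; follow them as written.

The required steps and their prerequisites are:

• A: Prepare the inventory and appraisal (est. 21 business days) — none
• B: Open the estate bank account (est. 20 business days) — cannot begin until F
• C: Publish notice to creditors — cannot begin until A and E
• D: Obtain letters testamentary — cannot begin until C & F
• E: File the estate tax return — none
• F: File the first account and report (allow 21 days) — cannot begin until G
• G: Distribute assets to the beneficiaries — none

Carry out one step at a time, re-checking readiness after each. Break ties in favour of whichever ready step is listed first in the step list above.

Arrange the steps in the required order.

A, E, C, G, F, B, D

A, E and G have no prerequisites; A is listed earlier, so A is first.
E and G are both available; E is listed earlier → E.
Now C and G have their prerequisites met. C is listed earlier, so C next.
G is the only step now ready → G.
F is the only step now ready → F.
Ready: B and D. B is listed earlier → B.
D needed C and F, now all done → D.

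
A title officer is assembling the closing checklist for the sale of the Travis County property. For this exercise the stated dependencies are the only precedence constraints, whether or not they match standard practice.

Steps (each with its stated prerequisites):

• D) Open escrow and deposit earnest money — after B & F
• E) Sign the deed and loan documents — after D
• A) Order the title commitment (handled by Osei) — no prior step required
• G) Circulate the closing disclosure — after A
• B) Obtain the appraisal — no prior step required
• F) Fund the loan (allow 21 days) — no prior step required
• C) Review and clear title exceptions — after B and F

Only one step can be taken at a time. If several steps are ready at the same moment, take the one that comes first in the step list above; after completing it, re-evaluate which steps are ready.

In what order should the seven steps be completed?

A, B and F have no prerequisites; A is listed earlier, so A is first.
G now also ready, so the ready set is {G, B, F}; G is listed earlier → G.
Ready: B and F. B is listed earlier → B.
Next only F has its prerequisites met → F.
D and C are both available; D is listed earlier → D.
Now E and C have their prerequisites met. E is listed earlier, so E next.
That leaves C as the only ready step → C.

A, G, B, F, D, E, C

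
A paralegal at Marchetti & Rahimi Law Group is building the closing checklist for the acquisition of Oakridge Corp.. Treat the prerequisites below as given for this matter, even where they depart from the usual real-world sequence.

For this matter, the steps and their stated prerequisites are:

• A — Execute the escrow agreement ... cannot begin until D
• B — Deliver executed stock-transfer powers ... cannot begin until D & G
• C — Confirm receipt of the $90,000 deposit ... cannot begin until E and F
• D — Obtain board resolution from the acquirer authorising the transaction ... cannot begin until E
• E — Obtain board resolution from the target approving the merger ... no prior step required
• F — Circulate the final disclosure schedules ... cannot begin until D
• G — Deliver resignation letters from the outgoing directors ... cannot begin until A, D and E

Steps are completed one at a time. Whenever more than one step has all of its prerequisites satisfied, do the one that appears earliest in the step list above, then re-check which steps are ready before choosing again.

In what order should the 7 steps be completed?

Only E has no prerequisites, so it is first.
D is the only step now ready → D.
Now A and F have their prerequisites met. A is listed earlier, so A next.
G now also ready, so the ready set is {F, G}; F is listed earlier → F.
Now C and G have their prerequisites met. C is listed earlier, so C next.
Next only G has its prerequisites met → G.
B is the only step now ready → B.

E D A F C G B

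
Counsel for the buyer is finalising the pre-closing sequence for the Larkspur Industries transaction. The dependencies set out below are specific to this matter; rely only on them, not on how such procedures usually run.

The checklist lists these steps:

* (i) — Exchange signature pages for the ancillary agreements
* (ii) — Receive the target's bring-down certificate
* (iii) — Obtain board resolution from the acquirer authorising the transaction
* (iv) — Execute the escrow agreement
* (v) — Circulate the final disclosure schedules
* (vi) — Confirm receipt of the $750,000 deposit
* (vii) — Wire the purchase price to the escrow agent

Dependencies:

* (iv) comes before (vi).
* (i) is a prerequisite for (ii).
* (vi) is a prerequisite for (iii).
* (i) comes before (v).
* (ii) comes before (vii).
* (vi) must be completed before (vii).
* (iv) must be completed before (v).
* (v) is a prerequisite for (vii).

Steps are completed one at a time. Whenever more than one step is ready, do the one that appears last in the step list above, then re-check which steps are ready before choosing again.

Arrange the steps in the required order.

(iv) (vi) (iii) (i) (v) (ii) (vii)

Nothing is required for (iv) and (i). (iv) is listed later → (iv) first.
(vi) now also ready, so the ready set is {(vi), (i)}; (vi) is listed later → (vi).
(iii) now also ready, so the ready set is {(iii), (i)}; (iii) is listed later → (iii).
That leaves (i) as the only ready step → (i).
Now (v) and (ii) have their prerequisites met. (v) is listed later, so (v) next.
That leaves (ii) as the only ready step → (ii).
Next only (vii) has its prerequisites met → (vii).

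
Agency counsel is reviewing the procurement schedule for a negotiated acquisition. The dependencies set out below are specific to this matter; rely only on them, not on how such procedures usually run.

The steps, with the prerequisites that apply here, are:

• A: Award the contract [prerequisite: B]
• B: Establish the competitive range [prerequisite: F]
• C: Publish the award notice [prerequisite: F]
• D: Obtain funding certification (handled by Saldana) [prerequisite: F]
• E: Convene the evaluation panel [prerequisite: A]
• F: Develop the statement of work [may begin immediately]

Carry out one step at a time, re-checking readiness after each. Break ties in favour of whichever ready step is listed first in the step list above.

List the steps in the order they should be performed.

F, B, A, C, D, E

F is the only step with nothing outstanding, so it goes first.
Now B, C and D have their prerequisites met. B is listed earlier, so B next.
A, C and D are all available; A is listed earlier → A.
Now C, D and E have their prerequisites met. C is listed earlier, so C next.
D and E are both available; D is listed earlier → D.
Next only E has its prerequisites met → E.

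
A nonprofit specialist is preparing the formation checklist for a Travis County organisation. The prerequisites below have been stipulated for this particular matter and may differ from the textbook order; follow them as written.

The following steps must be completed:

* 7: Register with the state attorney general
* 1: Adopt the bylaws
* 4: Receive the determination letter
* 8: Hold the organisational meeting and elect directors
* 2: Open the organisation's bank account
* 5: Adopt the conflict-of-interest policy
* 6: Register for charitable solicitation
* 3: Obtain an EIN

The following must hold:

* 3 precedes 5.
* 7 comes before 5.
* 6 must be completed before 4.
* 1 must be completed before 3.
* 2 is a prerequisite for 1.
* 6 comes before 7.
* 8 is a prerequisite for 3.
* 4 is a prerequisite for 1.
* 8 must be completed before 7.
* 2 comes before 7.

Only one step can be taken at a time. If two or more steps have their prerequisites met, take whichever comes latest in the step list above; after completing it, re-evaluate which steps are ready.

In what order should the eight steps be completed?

Nothing is required for 6, 2 and 8. 6 is listed later → 6 first.
Ready: 2, 8 and 4. 2 is listed later → 2.
8 and 4 are both available; 8 is listed later → 8.
4 and 7 are both available; 4 is listed later → 4.
Ready: 1 and 7. 1 is listed later → 1.
Now 3 and 7 have their prerequisites met. 3 is listed later, so 3 next.
That leaves 7 as the only ready step → 7.
Next only 5 has its prerequisites met → 5.

6, 2, 8, 4, 1, 3, 7, 5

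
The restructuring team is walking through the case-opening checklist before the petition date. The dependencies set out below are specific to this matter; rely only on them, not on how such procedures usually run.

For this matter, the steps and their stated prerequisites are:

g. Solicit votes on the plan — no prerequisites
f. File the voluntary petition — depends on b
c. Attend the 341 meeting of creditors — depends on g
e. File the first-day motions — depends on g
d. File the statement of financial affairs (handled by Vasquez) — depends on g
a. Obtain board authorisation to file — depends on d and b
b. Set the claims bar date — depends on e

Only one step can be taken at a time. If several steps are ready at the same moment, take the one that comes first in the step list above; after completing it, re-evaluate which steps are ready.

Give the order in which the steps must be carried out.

g, c, e, d, b, f, a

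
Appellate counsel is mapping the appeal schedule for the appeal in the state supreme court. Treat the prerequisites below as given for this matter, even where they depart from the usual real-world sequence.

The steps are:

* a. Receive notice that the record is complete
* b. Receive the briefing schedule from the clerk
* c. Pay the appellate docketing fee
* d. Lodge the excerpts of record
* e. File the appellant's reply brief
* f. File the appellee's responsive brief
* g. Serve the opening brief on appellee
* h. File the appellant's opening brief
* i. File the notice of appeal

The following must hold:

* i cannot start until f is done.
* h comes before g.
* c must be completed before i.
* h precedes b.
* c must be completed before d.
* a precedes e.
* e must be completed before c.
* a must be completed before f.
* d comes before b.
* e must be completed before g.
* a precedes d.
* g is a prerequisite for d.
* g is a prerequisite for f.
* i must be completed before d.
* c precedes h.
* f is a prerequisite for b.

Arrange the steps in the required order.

a, e, c, h, g, f, i, d, b

a has no prerequisites → a first.
That leaves e as the only ready step → e.
c needed e, now all done → c.
h needed c, now all done → h.
g needed e and h, now all done → g.
f needed a and g, now all done → f.
i needed c and f, now all done → i.
d is the only step now ready → d.
Next only b has its prerequisites met → b.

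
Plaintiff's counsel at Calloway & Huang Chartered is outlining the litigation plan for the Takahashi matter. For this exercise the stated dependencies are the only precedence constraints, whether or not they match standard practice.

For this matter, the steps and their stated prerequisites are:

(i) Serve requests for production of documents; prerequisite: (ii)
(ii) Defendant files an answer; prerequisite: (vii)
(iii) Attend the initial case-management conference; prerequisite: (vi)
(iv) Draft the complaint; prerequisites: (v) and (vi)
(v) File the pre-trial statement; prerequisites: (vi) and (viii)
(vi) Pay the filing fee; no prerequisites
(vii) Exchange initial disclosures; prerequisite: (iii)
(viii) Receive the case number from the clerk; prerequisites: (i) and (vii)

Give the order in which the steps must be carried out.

(vi) (iii) (vii) (ii) (i) (viii) (v) (iv)

(vi) is the only step with nothing outstanding, so it goes first.
(iii) needed (vi), now all done → (iii).
That leaves (vii) as the only ready step → (vii).
(ii) is the only step now ready → (ii).
That leaves (i) as the only ready step → (i).
(viii) needed (i) and (vii), now all done → (viii).
(v) is the only step now ready → (v).
Next only (iv) has its prerequisites met → (iv).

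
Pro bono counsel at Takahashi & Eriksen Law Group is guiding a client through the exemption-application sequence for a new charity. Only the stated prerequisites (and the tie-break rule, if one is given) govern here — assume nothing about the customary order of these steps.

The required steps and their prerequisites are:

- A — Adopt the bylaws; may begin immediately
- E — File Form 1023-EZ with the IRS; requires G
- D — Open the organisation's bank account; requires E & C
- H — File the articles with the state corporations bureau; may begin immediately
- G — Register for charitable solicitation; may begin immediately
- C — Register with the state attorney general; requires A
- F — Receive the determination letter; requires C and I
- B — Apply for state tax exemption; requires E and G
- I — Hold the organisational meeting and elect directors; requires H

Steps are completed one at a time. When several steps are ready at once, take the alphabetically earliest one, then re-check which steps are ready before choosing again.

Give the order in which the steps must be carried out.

A, C, G, E, B, D, H, I, F

Nothing is required for A, G and H. A has the earlier label → A first.
Ready: C, G and H. C has the earlier label → C.
Now G and H have their prerequisites met. G has the earlier label, so G next.
E now also ready, so the ready set is {E, H}; E has the earlier label → E.
Ready: B, D and H. B has the earlier label → B.
D and H are both available; D has the earlier label → D.
That leaves H as the only ready step → H.
I needed H, now all done → I.
F needed C and I, now all done → F.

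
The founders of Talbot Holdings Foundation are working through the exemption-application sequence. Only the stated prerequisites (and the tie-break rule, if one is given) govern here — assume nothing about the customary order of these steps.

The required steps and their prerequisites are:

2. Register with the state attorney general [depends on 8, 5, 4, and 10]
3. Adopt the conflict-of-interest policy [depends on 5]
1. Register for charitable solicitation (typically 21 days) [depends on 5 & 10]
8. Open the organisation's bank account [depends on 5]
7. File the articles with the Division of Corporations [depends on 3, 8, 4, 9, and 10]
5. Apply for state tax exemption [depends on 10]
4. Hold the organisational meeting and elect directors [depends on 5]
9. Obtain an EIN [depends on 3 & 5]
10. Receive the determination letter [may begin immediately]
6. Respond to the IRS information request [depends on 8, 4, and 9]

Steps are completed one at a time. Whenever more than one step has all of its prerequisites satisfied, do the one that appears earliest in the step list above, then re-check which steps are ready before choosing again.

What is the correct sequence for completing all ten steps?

10, 5, 3, 1, 8, 4, 2, 9, 7, 6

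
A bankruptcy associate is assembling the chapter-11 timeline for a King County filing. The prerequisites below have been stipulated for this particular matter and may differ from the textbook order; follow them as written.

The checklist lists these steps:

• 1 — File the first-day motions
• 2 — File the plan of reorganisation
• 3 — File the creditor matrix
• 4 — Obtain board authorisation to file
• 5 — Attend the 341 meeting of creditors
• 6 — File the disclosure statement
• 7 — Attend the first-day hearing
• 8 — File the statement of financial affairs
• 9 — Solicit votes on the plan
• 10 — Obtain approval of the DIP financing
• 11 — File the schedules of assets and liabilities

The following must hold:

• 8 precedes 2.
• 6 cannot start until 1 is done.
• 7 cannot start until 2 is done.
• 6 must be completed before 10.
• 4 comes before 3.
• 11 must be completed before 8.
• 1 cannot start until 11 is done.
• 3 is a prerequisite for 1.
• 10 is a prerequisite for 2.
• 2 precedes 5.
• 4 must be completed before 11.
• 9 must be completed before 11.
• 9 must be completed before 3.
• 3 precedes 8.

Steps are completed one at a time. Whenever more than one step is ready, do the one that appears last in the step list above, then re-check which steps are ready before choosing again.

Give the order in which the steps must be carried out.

Nothing is required for 9 and 4. 9 is listed later → 9 first.
4 is the only step now ready → 4.
11 and 3 are both available; 11 is listed later → 11.
Next only 3 has its prerequisites met → 3.
Now 8 and 1 have their prerequisites met. 8 is listed later, so 8 next.
1 needed 11 and 3, now all done → 1.
Next only 6 has its prerequisites met → 6.
10 is the only step now ready → 10.
Next only 2 has its prerequisites met → 2.
7 and 5 are both available; 7 is listed later → 7.
That leaves 5 as the only ready step → 5.

9, 4, 11, 3, 8, 1, 6, 10, 2, 7, 5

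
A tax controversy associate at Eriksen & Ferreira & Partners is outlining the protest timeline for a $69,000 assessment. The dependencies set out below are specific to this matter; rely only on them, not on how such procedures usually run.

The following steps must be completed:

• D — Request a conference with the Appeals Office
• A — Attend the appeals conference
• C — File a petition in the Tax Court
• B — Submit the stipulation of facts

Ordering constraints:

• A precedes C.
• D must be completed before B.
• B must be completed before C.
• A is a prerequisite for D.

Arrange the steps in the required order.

Only A has no prerequisites, so it is first.
D is the only step now ready → D.
B needed D, now all done → B.
Next only C has its prerequisites met → C.

A D B C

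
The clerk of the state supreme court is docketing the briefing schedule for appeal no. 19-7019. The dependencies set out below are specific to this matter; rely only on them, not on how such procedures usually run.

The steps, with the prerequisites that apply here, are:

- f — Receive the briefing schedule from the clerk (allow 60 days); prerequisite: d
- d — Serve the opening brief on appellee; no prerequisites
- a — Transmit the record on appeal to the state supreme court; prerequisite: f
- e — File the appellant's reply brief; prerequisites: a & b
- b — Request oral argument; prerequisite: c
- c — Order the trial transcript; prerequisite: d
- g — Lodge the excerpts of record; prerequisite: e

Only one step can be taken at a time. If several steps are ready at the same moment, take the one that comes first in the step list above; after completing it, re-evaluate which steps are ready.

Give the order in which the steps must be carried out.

d → f → a → c → b → e → g

d is the only step with nothing outstanding, so it goes first.
Now f and c have their prerequisites met. f is listed earlier, so f next.
Ready: a and c. a is listed earlier → a.
Next only c has its prerequisites met → c.
Next only b has its prerequisites met → b.
e needed a and b, now all done → e.
That leaves g as the only ready step → g.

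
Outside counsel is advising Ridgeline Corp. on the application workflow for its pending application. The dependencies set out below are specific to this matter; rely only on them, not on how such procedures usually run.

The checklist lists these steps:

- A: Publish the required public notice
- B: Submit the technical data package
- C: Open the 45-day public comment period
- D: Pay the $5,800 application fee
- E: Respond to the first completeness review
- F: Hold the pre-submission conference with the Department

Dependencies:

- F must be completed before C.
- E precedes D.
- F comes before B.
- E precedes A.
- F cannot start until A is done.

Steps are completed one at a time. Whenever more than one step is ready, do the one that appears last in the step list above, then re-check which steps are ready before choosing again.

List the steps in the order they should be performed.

E, D, A, F, C, B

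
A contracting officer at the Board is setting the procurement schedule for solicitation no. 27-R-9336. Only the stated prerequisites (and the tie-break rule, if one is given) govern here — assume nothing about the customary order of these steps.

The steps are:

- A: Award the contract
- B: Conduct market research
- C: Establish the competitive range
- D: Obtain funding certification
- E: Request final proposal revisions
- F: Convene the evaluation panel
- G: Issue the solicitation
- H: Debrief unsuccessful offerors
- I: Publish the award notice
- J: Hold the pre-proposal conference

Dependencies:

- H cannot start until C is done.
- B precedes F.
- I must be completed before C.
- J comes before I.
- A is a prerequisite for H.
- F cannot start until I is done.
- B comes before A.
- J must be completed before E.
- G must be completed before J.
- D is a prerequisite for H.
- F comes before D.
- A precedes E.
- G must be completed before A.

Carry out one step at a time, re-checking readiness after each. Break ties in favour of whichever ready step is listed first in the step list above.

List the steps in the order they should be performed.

B, G, A, J, E, I, C, F, D, H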